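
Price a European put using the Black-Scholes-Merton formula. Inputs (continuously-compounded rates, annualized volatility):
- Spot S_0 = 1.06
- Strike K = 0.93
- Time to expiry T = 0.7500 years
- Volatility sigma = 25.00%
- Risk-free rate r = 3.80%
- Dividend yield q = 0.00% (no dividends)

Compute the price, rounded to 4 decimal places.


d1 = (ln(S/K) + (r - q + 0.5*sigma^2) * T) / (sigma * sqrt(T)) = 0.84421127
d2 = d1 - sigma * sqrt(T) = 0.62770492
exp(-rT) = 0.97190229; exp(-qT) = 1.00000000
P = K * exp(-rT) * N(-d2) - S_0 * exp(-qT) * N(-d1)
N(-d1) = 0.19927568; N(-d2) = 0.26509863
P = 0.9300 * 0.97190229 * 0.26509863 - 1.0600 * 1.00000000 * 0.19927568 = 0.0284

Answer: Price = 0.0284


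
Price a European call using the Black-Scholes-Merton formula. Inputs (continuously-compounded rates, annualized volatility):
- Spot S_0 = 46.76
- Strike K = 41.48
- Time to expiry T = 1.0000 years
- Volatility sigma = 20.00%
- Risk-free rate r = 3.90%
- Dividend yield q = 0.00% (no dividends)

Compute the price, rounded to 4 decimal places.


Answer: Price = 7.9127

Derivation:
d1 = (ln(S/K) + (r - q + 0.5*sigma^2) * T) / (sigma * sqrt(T)) = 0.89408377
d2 = d1 - sigma * sqrt(T) = 0.69408377
exp(-rT) = 0.96175071; exp(-qT) = 1.00000000
C = S_0 * exp(-qT) * N(d1) - K * exp(-rT) * N(d2)
N(d1) = 0.81436146; N(d2) = 0.75618516
C = 46.7600 * 1.00000000 * 0.81436146 - 41.4800 * 0.96175071 * 0.75618516 = 7.9127


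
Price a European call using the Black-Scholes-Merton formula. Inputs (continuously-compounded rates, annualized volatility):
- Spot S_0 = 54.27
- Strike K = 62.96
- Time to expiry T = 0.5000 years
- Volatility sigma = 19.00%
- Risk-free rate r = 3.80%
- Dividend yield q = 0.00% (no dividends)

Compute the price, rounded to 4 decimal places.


Answer: Price = 0.6927

Derivation:
d1 = (ln(S/K) + (r - q + 0.5*sigma^2) * T) / (sigma * sqrt(T)) = -0.89693158
d2 = d1 - sigma * sqrt(T) = -1.03128187
exp(-rT) = 0.98117936; exp(-qT) = 1.00000000
C = S_0 * exp(-qT) * N(d1) - K * exp(-rT) * N(d2)
N(d1) = 0.18487771; N(d2) = 0.15120433
C = 54.2700 * 1.00000000 * 0.18487771 - 62.9600 * 0.98117936 * 0.15120433 = 0.6927


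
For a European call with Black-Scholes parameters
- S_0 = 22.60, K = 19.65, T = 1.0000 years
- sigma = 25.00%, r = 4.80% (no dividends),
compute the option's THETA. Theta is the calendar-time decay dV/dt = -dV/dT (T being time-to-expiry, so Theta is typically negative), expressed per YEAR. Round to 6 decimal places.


Answer: Theta = -1.427868

Derivation:
d1 = 0.8764902719; d2 = 0.6264902719
phi(d1) = 0.2717001714; exp(-qT) = 1.0000000000; exp(-rT) = 0.9531337871
Theta = -S*exp(-qT)*phi(d1)*sigma/(2*sqrt(T)) - r*K*exp(-rT)*N(d2) + q*S*exp(-qT)*N(d1)
N(d1) = 0.8096182187; N(d2) = 0.7345032921; sqrt(T) = 1.0000000000
Term 1 = -22.6000 * 1.0000000000 * 0.2717001714 * 0.2500 / (2 * 1.0000000000) = -0.7675529842
Term 2 = -0.0480 * 19.6500 * 0.9531337871 * 0.7345032921 = -0.6603153659
Term 3 = 0 (no dividend yield, q = 0)
Theta = -0.7675529842 + (-0.6603153659) + (0.0000000000) = -1.427868


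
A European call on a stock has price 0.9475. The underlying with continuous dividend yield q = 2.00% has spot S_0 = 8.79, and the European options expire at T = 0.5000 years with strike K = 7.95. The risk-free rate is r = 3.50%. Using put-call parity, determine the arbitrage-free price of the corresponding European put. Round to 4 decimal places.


Put-call parity: C - P = S_0 * exp(-qT) - K * exp(-rT).
S_0 * exp(-qT) = 8.7900 * 0.99004983 = 8.70253804
K * exp(-rT) = 7.9500 * 0.98265224 = 7.81208527
P = C - S*exp(-qT) + K*exp(-rT)
P = 0.9475 - 8.70253804 + 7.81208527 = 0.0570

Answer: Put price = 0.0570


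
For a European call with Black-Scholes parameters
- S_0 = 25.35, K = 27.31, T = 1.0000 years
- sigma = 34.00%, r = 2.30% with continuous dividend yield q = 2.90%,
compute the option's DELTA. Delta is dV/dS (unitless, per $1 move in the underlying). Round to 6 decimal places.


d1 = -0.0666888396; d2 = -0.4066888396
phi(d1) = 0.3980561378; exp(-qT) = 0.9714164645; exp(-rT) = 0.9772624838
N(d1) = 0.4734147096
Delta = exp(-qT) * N(d1) = 0.9714164645 * 0.4734147096 = 0.459883

Answer: Delta = 0.459883


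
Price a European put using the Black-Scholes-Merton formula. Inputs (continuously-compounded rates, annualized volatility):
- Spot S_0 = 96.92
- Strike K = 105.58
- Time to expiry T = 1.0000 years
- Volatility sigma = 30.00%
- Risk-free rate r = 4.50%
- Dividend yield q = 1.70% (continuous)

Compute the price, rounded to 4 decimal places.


Answer: Price = 14.7353

Derivation:
d1 = (ln(S/K) + (r - q + 0.5*sigma^2) * T) / (sigma * sqrt(T)) = -0.04194354
d2 = d1 - sigma * sqrt(T) = -0.34194354
exp(-rT) = 0.95599748; exp(-qT) = 0.98314368
P = K * exp(-rT) * N(-d2) - S_0 * exp(-qT) * N(-d1)
N(-d1) = 0.51672815; N(-d2) = 0.63380331
P = 105.5800 * 0.95599748 * 0.63380331 - 96.9200 * 0.98314368 * 0.51672815 = 14.7353


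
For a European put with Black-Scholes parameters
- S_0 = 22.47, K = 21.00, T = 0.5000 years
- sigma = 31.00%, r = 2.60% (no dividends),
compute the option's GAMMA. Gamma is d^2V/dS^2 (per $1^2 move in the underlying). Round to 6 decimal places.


Answer: Gamma = 0.072266

Derivation:
d1 = 0.4775646304; d2 = 0.2583615283
phi(d1) = 0.3559473254; exp(-qT) = 1.0000000000; exp(-rT) = 0.9870841350
Gamma = exp(-qT) * phi(d1) / (S * sigma * sqrt(T)) = 1.0000000000 * 0.3559473254 / (22.4700 * 0.3100 * 0.7071067812) = 0.072266


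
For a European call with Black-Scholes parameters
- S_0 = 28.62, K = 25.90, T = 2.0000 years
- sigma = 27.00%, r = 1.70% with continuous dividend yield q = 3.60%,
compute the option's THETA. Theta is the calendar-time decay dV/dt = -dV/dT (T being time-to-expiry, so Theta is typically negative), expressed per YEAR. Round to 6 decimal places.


d1 = 0.3529321984; d2 = -0.0289054634
phi(d1) = 0.3748538353; exp(-qT) = 0.9305308958; exp(-rT) = 0.9665715046
Theta = -S*exp(-qT)*phi(d1)*sigma/(2*sqrt(T)) - r*K*exp(-rT)*N(d2) + q*S*exp(-qT)*N(d1)
N(d1) = 0.6379303643; N(d2) = 0.4884699941; sqrt(T) = 1.4142135624
Term 1 = -28.6200 * 0.9305308958 * 0.3748538353 * 0.2700 / (2 * 1.4142135624) = -0.9529742284
Term 2 = -0.0170 * 25.9000 * 0.9665715046 * 0.4884699941 = -0.2078837603
Term 3 = 0.0360 * 28.6200 * 0.9305308958 * 0.6379303643 = 0.6116122872
Theta = -0.9529742284 + (-0.2078837603) + (0.6116122872) = -0.549246

Answer: Theta = -0.549246


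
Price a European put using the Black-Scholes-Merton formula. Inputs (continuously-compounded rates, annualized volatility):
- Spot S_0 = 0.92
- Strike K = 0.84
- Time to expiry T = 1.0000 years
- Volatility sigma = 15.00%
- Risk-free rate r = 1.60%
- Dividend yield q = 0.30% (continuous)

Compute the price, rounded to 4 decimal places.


d1 = (ln(S/K) + (r - q + 0.5*sigma^2) * T) / (sigma * sqrt(T)) = 0.76814519
d2 = d1 - sigma * sqrt(T) = 0.61814519
exp(-rT) = 0.98412732; exp(-qT) = 0.99700450
P = K * exp(-rT) * N(-d2) - S_0 * exp(-qT) * N(-d1)
N(-d1) = 0.22120047; N(-d2) = 0.26823982
P = 0.8400 * 0.98412732 * 0.26823982 - 0.9200 * 0.99700450 * 0.22120047 = 0.0189

Answer: Price = 0.0189


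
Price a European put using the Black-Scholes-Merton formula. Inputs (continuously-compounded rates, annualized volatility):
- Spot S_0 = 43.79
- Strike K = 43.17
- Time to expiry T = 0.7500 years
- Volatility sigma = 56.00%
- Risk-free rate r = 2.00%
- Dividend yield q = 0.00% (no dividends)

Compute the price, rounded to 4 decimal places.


Answer: Price = 7.6525

Derivation:
d1 = (ln(S/K) + (r - q + 0.5*sigma^2) * T) / (sigma * sqrt(T)) = 0.30281954
d2 = d1 - sigma * sqrt(T) = -0.18215469
exp(-rT) = 0.98511194; exp(-qT) = 1.00000000
P = K * exp(-rT) * N(-d2) - S_0 * exp(-qT) * N(-d1)
N(-d1) = 0.38101370; N(-d2) = 0.57226933
P = 43.1700 * 0.98511194 * 0.57226933 - 43.7900 * 1.00000000 * 0.38101370 = 7.6525


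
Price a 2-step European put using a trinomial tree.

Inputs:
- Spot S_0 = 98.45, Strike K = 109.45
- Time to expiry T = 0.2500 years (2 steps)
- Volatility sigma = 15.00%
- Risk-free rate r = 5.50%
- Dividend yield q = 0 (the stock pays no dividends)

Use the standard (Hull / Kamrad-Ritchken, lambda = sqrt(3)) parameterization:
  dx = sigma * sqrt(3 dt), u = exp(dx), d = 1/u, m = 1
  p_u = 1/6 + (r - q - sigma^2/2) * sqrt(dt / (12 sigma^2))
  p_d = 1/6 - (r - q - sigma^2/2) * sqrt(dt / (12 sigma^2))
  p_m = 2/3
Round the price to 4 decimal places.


dt = T/N = 0.125000; dx = sigma*sqrt(3*dt) = 0.091856
u = exp(dx) = 1.096207; d = 1/u = 0.912237
p_u = 0.196435, p_m = 0.666667, p_d = 0.136899
Discount per step: exp(-r*dt) = 0.993149
Stock lattice S(k, j) with j the centered position index:
  k=0: S(0,+0) = 98.4500
  k=1: S(1,-1) = 89.8097; S(1,+0) = 98.4500; S(1,+1) = 107.9216
  k=2: S(2,-2) = 81.9277; S(2,-1) = 89.8097; S(2,+0) = 98.4500; S(2,+1) = 107.9216; S(2,+2) = 118.3043
Terminal payoffs V(N, j) = max(K - S_T, 0):
  V(2,-2) = 27.522306; V(2,-1) = 19.640304; V(2,+0) = 11.000000; V(2,+1) = 1.528440; V(2,+2) = 0.000000
Backward induction: V(k, j) = exp(-r*dt) * [p_u * V(k+1, j+1) + p_m * V(k+1, j) + p_d * V(k+1, j-1)]
  V(1,-1) = exp(-r*dt) * [p_u*11.000000 + p_m*19.640304 + p_d*27.522306] = 18.891755
  V(1,+0) = exp(-r*dt) * [p_u*1.528440 + p_m*11.000000 + p_d*19.640304] = 10.251579
  V(1,+1) = exp(-r*dt) * [p_u*0.000000 + p_m*1.528440 + p_d*11.000000] = 2.507545
  V(0,+0) = exp(-r*dt) * [p_u*2.507545 + p_m*10.251579 + p_d*18.891755] = 9.845290

Answer: Price = V(0,0) = 9.8453


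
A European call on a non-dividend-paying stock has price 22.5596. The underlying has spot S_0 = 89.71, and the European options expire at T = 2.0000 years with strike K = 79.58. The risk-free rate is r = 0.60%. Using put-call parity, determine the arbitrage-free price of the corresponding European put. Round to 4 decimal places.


Answer: Put price = 11.4803

Derivation:
Put-call parity: C - P = S_0 * exp(-qT) - K * exp(-rT).
S_0 * exp(-qT) = 89.7100 * 1.00000000 = 89.71000000
K * exp(-rT) = 79.5800 * 0.98807171 = 78.63074691
P = C - S*exp(-qT) + K*exp(-rT)
P = 22.5596 - 89.71000000 + 78.63074691 = 11.4803


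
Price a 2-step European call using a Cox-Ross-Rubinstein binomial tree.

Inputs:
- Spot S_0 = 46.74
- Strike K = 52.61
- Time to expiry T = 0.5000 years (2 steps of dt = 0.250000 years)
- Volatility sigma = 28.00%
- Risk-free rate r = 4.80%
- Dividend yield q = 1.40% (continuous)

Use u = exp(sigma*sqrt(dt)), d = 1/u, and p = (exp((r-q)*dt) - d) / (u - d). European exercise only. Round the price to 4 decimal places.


Answer: Price = V(0,0) = 2.2127

Derivation:
dt = T/N = 0.250000
u = exp(sigma*sqrt(dt)) = 1.150274; d = 1/u = 0.869358
p = (exp((r-q)*dt) - d) / (u - d) = 0.495444
Discount per step: exp(-r*dt) = 0.988072
Stock lattice S(k, i) with i counting down-moves:
  k=0: S(0,0) = 46.7400
  k=1: S(1,0) = 53.7638; S(1,1) = 40.6338
  k=2: S(2,0) = 61.8431; S(2,1) = 46.7400; S(2,2) = 35.3253
Terminal payoffs V(N, i) = max(S_T - K, 0):
  V(2,0) = 9.233087; V(2,1) = 0.000000; V(2,2) = 0.000000
Backward induction: V(k, i) = exp(-r*dt) * [p * V(k+1, i) + (1-p) * V(k+1, i+1)].
  V(1,0) = exp(-r*dt) * [p*9.233087 + (1-p)*0.000000] = 4.519914
  V(1,1) = exp(-r*dt) * [p*0.000000 + (1-p)*0.000000] = 0.000000
  V(0,0) = exp(-r*dt) * [p*4.519914 + (1-p)*0.000000] = 2.212654


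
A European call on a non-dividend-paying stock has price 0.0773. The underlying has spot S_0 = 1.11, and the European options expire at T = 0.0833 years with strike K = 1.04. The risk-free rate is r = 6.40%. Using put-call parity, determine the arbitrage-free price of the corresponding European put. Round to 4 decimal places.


Put-call parity: C - P = S_0 * exp(-qT) - K * exp(-rT).
S_0 * exp(-qT) = 1.1100 * 1.00000000 = 1.11000000
K * exp(-rT) = 1.0400 * 0.99468299 = 1.03447031
P = C - S*exp(-qT) + K*exp(-rT)
P = 0.0773 - 1.11000000 + 1.03447031 = 0.0018

Answer: Put price = 0.0018


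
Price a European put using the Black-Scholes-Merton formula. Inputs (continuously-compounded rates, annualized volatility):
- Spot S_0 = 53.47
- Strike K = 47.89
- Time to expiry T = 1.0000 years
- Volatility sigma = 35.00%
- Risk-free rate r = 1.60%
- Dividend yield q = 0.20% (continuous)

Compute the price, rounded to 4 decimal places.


d1 = (ln(S/K) + (r - q + 0.5*sigma^2) * T) / (sigma * sqrt(T)) = 0.52989724
d2 = d1 - sigma * sqrt(T) = 0.17989724
exp(-rT) = 0.98412732; exp(-qT) = 0.99800200
P = K * exp(-rT) * N(-d2) - S_0 * exp(-qT) * N(-d1)
N(-d1) = 0.29809159; N(-d2) = 0.42861662
P = 47.8900 * 0.98412732 * 0.42861662 - 53.4700 * 0.99800200 * 0.29809159 = 4.2935

Answer: Price = 4.2935


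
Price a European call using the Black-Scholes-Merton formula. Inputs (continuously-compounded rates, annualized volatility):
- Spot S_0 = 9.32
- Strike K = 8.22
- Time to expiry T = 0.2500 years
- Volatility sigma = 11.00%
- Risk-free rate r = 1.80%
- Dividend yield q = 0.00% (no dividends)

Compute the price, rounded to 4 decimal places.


Answer: Price = 1.1384

Derivation:
d1 = (ln(S/K) + (r - q + 0.5*sigma^2) * T) / (sigma * sqrt(T)) = 2.39281672
d2 = d1 - sigma * sqrt(T) = 2.33781672
exp(-rT) = 0.99551011; exp(-qT) = 1.00000000
C = S_0 * exp(-qT) * N(d1) - K * exp(-rT) * N(d2)
N(d1) = 0.99164020; N(d2) = 0.99030162
C = 9.3200 * 1.00000000 * 0.99164020 - 8.2200 * 0.99551011 * 0.99030162 = 1.1384


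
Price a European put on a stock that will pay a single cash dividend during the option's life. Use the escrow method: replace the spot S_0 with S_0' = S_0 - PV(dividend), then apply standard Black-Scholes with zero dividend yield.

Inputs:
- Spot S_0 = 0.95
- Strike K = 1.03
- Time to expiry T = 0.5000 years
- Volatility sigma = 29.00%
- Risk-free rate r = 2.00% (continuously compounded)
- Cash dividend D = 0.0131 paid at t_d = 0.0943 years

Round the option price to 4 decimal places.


PV(D) = D * exp(-r * t_d) = 0.0131 * 0.99811578 = 0.01307532
S_0' = S_0 - PV(D) = 0.9500 - 0.01307532 = 0.93692468
d1 = (ln(S_0'/K) + (r + sigma^2/2)*T) / (sigma*sqrt(T)) = -0.31057194
d2 = d1 - sigma*sqrt(T) = -0.51563291
exp(-rT) = 0.99004983
N(-d1) = 0.62193697; N(-d2) = 0.69694459
P = K * exp(-rT) * N(-d2) - S_0' * N(-d1) = 1.0300 * 0.99004983 * 0.69694459 - 0.93692468 * 0.62193697 = 0.1280

Answer: Price = 0.1280


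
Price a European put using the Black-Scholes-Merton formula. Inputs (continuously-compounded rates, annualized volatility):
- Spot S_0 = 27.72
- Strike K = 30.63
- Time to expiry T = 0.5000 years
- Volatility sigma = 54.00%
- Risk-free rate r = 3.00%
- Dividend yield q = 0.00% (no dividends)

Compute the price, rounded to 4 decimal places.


Answer: Price = 5.7162

Derivation:
d1 = (ln(S/K) + (r - q + 0.5*sigma^2) * T) / (sigma * sqrt(T)) = -0.03123250
d2 = d1 - sigma * sqrt(T) = -0.41307017
exp(-rT) = 0.98511194; exp(-qT) = 1.00000000
P = K * exp(-rT) * N(-d2) - S_0 * exp(-qT) * N(-d1)
N(-d1) = 0.51245794; N(-d2) = 0.66022240
P = 30.6300 * 0.98511194 * 0.66022240 - 27.7200 * 1.00000000 * 0.51245794 = 5.7162


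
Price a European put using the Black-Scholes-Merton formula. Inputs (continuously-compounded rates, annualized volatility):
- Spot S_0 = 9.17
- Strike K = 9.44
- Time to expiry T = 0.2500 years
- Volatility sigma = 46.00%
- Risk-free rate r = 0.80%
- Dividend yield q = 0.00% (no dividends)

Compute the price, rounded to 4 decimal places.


d1 = (ln(S/K) + (r - q + 0.5*sigma^2) * T) / (sigma * sqrt(T)) = -0.00247258
d2 = d1 - sigma * sqrt(T) = -0.23247258
exp(-rT) = 0.99800200; exp(-qT) = 1.00000000
P = K * exp(-rT) * N(-d2) - S_0 * exp(-qT) * N(-d1)
N(-d1) = 0.50098642; N(-d2) = 0.59191451
P = 9.4400 * 0.99800200 * 0.59191451 - 9.1700 * 1.00000000 * 0.50098642 = 0.9825

Answer: Price = 0.9825


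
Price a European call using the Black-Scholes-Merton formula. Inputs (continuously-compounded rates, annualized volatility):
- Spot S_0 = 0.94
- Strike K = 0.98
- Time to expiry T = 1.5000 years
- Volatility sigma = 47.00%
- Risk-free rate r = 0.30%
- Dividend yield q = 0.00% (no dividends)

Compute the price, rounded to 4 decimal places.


Answer: Price = 0.1996

Derivation:
d1 = (ln(S/K) + (r - q + 0.5*sigma^2) * T) / (sigma * sqrt(T)) = 0.22323764
d2 = d1 - sigma * sqrt(T) = -0.35239245
exp(-rT) = 0.99551011; exp(-qT) = 1.00000000
C = S_0 * exp(-qT) * N(d1) - K * exp(-rT) * N(d2)
N(d1) = 0.58832472; N(d2) = 0.36227198
C = 0.9400 * 1.00000000 * 0.58832472 - 0.9800 * 0.99551011 * 0.36227198 = 0.1996


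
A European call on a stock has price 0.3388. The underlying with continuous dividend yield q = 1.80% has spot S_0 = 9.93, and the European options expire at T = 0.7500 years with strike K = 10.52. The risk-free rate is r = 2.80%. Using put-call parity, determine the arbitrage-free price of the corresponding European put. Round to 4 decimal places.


Answer: Put price = 0.8433

Derivation:
Put-call parity: C - P = S_0 * exp(-qT) - K * exp(-rT).
S_0 * exp(-qT) = 9.9300 * 0.98659072 = 9.79684581
K * exp(-rT) = 10.5200 * 0.97921896 = 10.30138351
P = C - S*exp(-qT) + K*exp(-rT)
P = 0.3388 - 9.79684581 + 10.30138351 = 0.8433


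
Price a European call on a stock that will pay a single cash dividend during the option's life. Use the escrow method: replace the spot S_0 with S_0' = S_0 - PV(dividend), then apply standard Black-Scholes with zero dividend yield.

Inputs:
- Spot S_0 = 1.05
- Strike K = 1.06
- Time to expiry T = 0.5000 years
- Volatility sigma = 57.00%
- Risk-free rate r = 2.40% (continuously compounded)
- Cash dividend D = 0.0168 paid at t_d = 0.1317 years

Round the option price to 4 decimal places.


PV(D) = D * exp(-r * t_d) = 0.0168 * 0.99684419 = 0.01674698
S_0' = S_0 - PV(D) = 1.0500 - 0.01674698 = 1.03325302
d1 = (ln(S_0'/K) + (r + sigma^2/2)*T) / (sigma*sqrt(T)) = 0.16788994
d2 = d1 - sigma*sqrt(T) = -0.23516092
exp(-rT) = 0.98807171
N(d1) = 0.56666507; N(d2) = 0.40704192
C = S_0' * N(d1) - K * exp(-rT) * N(d2) = 1.03325302 * 0.56666507 - 1.0600 * 0.98807171 * 0.40704192 = 0.1592

Answer: Price = 0.1592


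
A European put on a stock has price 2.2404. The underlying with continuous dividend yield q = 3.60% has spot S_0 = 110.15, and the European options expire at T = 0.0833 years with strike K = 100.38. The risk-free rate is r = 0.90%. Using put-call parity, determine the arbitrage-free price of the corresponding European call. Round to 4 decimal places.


Answer: Call price = 11.7558

Derivation:
Put-call parity: C - P = S_0 * exp(-qT) - K * exp(-rT).
S_0 * exp(-qT) = 110.1500 * 0.99700569 = 109.82017696
K * exp(-rT) = 100.3800 * 0.99925058 = 100.30477332
C = P + S*exp(-qT) - K*exp(-rT)
C = 2.2404 + 109.82017696 - 100.30477332 = 11.7558


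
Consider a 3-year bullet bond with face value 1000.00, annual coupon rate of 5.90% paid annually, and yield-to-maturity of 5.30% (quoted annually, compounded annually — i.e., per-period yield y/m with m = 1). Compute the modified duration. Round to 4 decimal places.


Coupon per period c = face * coupon_rate / m = 59.000000
Periods per year m = 1; per-period yield y/m = 0.053000
Number of cashflows N = 3
Cashflows (t years, CF_t, discount factor 1/(1+y/m)^(m*t), PV):
  t = 1.0000: CF_t = 59.000000, DF = 0.949668, PV = 56.030389
  t = 2.0000: CF_t = 59.000000, DF = 0.901869, PV = 53.210246
  t = 3.0000: CF_t = 1059.000000, DF = 0.856475, PV = 907.007434
Price P = sum_t PV_t = 1016.248070
First compute Macaulay numerator sum_t t * PV_t:
  t * PV_t at t = 1.0000: 56.030389
  t * PV_t at t = 2.0000: 106.420493
  t * PV_t at t = 3.0000: 2721.022301
Macaulay duration D = 2883.473183 / 1016.248070 = 2.837371
Modified duration = D / (1 + y/m) = 2.837371 / (1 + 0.053000) = 2.694560

Answer: Modified duration = 2.6946


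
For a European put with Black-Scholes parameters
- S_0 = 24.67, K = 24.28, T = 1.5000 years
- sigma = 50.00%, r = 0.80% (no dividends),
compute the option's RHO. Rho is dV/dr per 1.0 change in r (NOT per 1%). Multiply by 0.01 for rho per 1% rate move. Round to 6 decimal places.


d1 = 0.3518038236; d2 = -0.2605686121
phi(d1) = 0.3750029080; exp(-qT) = 1.0000000000; exp(-rT) = 0.9880717129
N(-d2) = 0.6027874012
Rho = -K*T*exp(-rT)*N(-d2) = -24.2800 * 1.5000 * 0.9880717129 * 0.6027874012 = -21.691649

Answer: Rho = -21.691649


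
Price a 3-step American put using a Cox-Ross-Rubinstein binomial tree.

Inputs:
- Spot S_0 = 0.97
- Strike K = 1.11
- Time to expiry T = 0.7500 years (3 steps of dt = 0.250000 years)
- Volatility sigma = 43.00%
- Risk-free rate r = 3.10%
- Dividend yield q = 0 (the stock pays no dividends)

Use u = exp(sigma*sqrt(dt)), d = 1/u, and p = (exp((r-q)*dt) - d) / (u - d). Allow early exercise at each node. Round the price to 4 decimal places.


dt = T/N = 0.250000
u = exp(sigma*sqrt(dt)) = 1.239862; d = 1/u = 0.806541
p = (exp((r-q)*dt) - d) / (u - d) = 0.464411
Discount per step: exp(-r*dt) = 0.992280
Stock lattice S(k, i) with i counting down-moves:
  k=0: S(0,0) = 0.9700
  k=1: S(1,0) = 1.2027; S(1,1) = 0.7823
  k=2: S(2,0) = 1.4911; S(2,1) = 0.9700; S(2,2) = 0.6310
  k=3: S(3,0) = 1.8488; S(3,1) = 1.2027; S(3,2) = 0.7823; S(3,3) = 0.5089
Terminal payoffs V(N, i) = max(K - S_T, 0):
  V(3,0) = 0.000000; V(3,1) = 0.000000; V(3,2) = 0.327655; V(3,3) = 0.601077
Backward induction: V(k, i) = exp(-r*dt) * [p * V(k+1, i) + (1-p) * V(k+1, i+1)]; then take max(V_cont, immediate exercise) for American.
  V(2,0) = exp(-r*dt) * [p*0.000000 + (1-p)*0.000000] = 0.000000; exercise = 0.000000; V(2,0) = max -> 0.000000
  V(2,1) = exp(-r*dt) * [p*0.000000 + (1-p)*0.327655] = 0.174134; exercise = 0.140000; V(2,1) = max -> 0.174134
  V(2,2) = exp(-r*dt) * [p*0.327655 + (1-p)*0.601077] = 0.470437; exercise = 0.479006; V(2,2) = max -> 0.479006
  V(1,0) = exp(-r*dt) * [p*0.000000 + (1-p)*0.174134] = 0.092544; exercise = 0.000000; V(1,0) = max -> 0.092544
  V(1,1) = exp(-r*dt) * [p*0.174134 + (1-p)*0.479006] = 0.334815; exercise = 0.327655; V(1,1) = max -> 0.334815
  V(0,0) = exp(-r*dt) * [p*0.092544 + (1-p)*0.334815] = 0.220586; exercise = 0.140000; V(0,0) = max -> 0.220586

Answer: Price = V(0,0) = 0.2206


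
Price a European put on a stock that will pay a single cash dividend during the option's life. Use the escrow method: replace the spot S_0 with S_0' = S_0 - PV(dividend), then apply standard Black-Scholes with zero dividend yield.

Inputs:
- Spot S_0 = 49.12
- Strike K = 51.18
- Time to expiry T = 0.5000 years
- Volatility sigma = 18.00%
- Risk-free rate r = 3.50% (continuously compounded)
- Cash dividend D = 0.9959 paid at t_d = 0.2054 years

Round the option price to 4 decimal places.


PV(D) = D * exp(-r * t_d) = 0.9959 * 0.99283678 = 0.98876615
S_0' = S_0 - PV(D) = 49.1200 - 0.98876615 = 48.13123385
d1 = (ln(S_0'/K) + (r + sigma^2/2)*T) / (sigma*sqrt(T)) = -0.28140895
d2 = d1 - sigma*sqrt(T) = -0.40868817
exp(-rT) = 0.98265224
N(-d1) = 0.61080162; N(-d2) = 0.65861574
P = K * exp(-rT) * N(-d2) - S_0' * N(-d1) = 51.1800 * 0.98265224 * 0.65861574 - 48.13123385 * 0.61080162 = 3.7246

Answer: Price = 3.7246


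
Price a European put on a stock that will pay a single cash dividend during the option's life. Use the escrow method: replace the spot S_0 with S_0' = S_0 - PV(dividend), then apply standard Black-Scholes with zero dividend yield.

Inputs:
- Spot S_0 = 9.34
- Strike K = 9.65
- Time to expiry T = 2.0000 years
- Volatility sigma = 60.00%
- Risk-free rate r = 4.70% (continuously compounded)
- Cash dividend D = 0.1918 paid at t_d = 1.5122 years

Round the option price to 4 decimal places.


PV(D) = D * exp(-r * t_d) = 0.1918 * 0.93139353 = 0.17864128
S_0' = S_0 - PV(D) = 9.3400 - 0.17864128 = 9.16135872
d1 = (ln(S_0'/K) + (r + sigma^2/2)*T) / (sigma*sqrt(T)) = 0.47380466
d2 = d1 - sigma*sqrt(T) = -0.37472348
exp(-rT) = 0.91028276
N(-d1) = 0.31781961; N(-d2) = 0.64606694
P = K * exp(-rT) * N(-d2) - S_0' * N(-d1) = 9.6500 * 0.91028276 * 0.64606694 - 9.16135872 * 0.31781961 = 2.7635

Answer: Price = 2.7635


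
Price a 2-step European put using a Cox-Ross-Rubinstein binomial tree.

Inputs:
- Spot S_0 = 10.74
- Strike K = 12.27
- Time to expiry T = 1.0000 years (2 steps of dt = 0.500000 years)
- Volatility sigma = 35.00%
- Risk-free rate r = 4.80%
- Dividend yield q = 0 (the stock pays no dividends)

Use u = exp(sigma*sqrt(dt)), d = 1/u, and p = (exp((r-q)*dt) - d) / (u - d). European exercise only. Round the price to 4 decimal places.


dt = T/N = 0.500000
u = exp(sigma*sqrt(dt)) = 1.280803; d = 1/u = 0.780760
p = (exp((r-q)*dt) - d) / (u - d) = 0.487018
Discount per step: exp(-r*dt) = 0.976286
Stock lattice S(k, i) with i counting down-moves:
  k=0: S(0,0) = 10.7400
  k=1: S(1,0) = 13.7558; S(1,1) = 8.3854
  k=2: S(2,0) = 17.6185; S(2,1) = 10.7400; S(2,2) = 6.5470
Terminal payoffs V(N, i) = max(K - S_T, 0):
  V(2,0) = 0.000000; V(2,1) = 1.530000; V(2,2) = 5.723043
Backward induction: V(k, i) = exp(-r*dt) * [p * V(k+1, i) + (1-p) * V(k+1, i+1)].
  V(1,0) = exp(-r*dt) * [p*0.000000 + (1-p)*1.530000] = 0.766249
  V(1,1) = exp(-r*dt) * [p*1.530000 + (1-p)*5.723043] = 3.593662
  V(0,0) = exp(-r*dt) * [p*0.766249 + (1-p)*3.593662] = 2.164093

Answer: Price = V(0,0) = 2.1641


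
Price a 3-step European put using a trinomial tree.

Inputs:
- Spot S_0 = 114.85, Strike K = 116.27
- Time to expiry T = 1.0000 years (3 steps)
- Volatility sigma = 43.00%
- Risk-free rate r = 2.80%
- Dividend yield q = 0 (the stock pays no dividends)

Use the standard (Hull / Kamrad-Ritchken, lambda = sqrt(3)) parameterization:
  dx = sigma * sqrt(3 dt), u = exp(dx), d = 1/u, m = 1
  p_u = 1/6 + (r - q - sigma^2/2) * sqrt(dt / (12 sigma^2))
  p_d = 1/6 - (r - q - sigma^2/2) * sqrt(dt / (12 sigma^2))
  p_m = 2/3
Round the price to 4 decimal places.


dt = T/N = 0.333333; dx = sigma*sqrt(3*dt) = 0.430000
u = exp(dx) = 1.537258; d = 1/u = 0.650509
p_u = 0.141686, p_m = 0.666667, p_d = 0.191647
Discount per step: exp(-r*dt) = 0.990710
Stock lattice S(k, j) with j the centered position index:
  k=0: S(0,+0) = 114.8500
  k=1: S(1,-1) = 74.7110; S(1,+0) = 114.8500; S(1,+1) = 176.5540
  k=2: S(2,-2) = 48.6002; S(2,-1) = 74.7110; S(2,+0) = 114.8500; S(2,+1) = 176.5540; S(2,+2) = 271.4090
  k=3: S(3,-3) = 31.6148; S(3,-2) = 48.6002; S(3,-1) = 74.7110; S(3,+0) = 114.8500; S(3,+1) = 176.5540; S(3,+2) = 271.4090; S(3,+3) = 417.2255
Terminal payoffs V(N, j) = max(K - S_T, 0):
  V(3,-3) = 84.655151; V(3,-2) = 67.669835; V(3,-1) = 41.559030; V(3,+0) = 1.420000; V(3,+1) = 0.000000; V(3,+2) = 0.000000; V(3,+3) = 0.000000
Backward induction: V(k, j) = exp(-r*dt) * [p_u * V(k+1, j+1) + p_m * V(k+1, j) + p_d * V(k+1, j-1)]
  V(2,-2) = exp(-r*dt) * [p_u*41.559030 + p_m*67.669835 + p_d*84.655151] = 66.600969
  V(2,-1) = exp(-r*dt) * [p_u*1.420000 + p_m*41.559030 + p_d*67.669835] = 40.496221
  V(2,+0) = exp(-r*dt) * [p_u*0.000000 + p_m*1.420000 + p_d*41.559030] = 8.828557
  V(2,+1) = exp(-r*dt) * [p_u*0.000000 + p_m*0.000000 + p_d*1.420000] = 0.269611
  V(2,+2) = exp(-r*dt) * [p_u*0.000000 + p_m*0.000000 + p_d*0.000000] = 0.000000
  V(1,-1) = exp(-r*dt) * [p_u*8.828557 + p_m*40.496221 + p_d*66.600969] = 40.631258
  V(1,+0) = exp(-r*dt) * [p_u*0.269611 + p_m*8.828557 + p_d*40.496221] = 13.557764
  V(1,+1) = exp(-r*dt) * [p_u*0.000000 + p_m*0.269611 + p_d*8.828557] = 1.854322
  V(0,+0) = exp(-r*dt) * [p_u*1.854322 + p_m*13.557764 + p_d*40.631258] = 16.929364

Answer: Price = V(0,0) = 16.9294


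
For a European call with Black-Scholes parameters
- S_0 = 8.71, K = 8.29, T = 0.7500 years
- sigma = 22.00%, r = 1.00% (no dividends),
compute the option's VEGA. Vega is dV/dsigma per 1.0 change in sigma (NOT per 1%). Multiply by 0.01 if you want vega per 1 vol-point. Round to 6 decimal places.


Answer: Vega = 2.784489

Derivation:
d1 = 0.3940248771; d2 = 0.2034992882
phi(d1) = 0.3691447870; exp(-qT) = 1.0000000000; exp(-rT) = 0.9925280548
Vega = S * exp(-qT) * phi(d1) * sqrt(T) = 8.7100 * 1.0000000000 * 0.3691447870 * 0.8660254038 = 2.784489


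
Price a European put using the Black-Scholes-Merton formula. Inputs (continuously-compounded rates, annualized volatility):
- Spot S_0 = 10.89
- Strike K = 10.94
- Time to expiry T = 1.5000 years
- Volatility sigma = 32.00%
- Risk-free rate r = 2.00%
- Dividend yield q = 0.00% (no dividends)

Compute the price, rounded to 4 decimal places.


Answer: Price = 1.5374

Derivation:
d1 = (ln(S/K) + (r - q + 0.5*sigma^2) * T) / (sigma * sqrt(T)) = 0.26081743
d2 = d1 - sigma * sqrt(T) = -0.13110093
exp(-rT) = 0.97044553; exp(-qT) = 1.00000000
P = K * exp(-rT) * N(-d2) - S_0 * exp(-qT) * N(-d1)
N(-d1) = 0.39711665; N(-d2) = 0.55215227
P = 10.9400 * 0.97044553 * 0.55215227 - 10.8900 * 1.00000000 * 0.39711665 = 1.5374


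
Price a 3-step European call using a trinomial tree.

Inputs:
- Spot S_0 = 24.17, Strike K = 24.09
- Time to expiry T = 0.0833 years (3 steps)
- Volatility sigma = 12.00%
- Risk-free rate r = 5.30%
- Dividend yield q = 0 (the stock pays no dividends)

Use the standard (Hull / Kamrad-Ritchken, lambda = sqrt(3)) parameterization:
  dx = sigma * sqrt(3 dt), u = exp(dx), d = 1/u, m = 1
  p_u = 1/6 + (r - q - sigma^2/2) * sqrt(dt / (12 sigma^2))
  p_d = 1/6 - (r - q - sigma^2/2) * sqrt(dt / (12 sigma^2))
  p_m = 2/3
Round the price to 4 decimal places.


Answer: Price = V(0,0) = 0.4161

Derivation:
dt = T/N = 0.027767; dx = sigma*sqrt(3*dt) = 0.034634
u = exp(dx) = 1.035241; d = 1/u = 0.965959
p_u = 0.185026, p_m = 0.666667, p_d = 0.148307
Discount per step: exp(-r*dt) = 0.998529
Stock lattice S(k, j) with j the centered position index:
  k=0: S(0,+0) = 24.1700
  k=1: S(1,-1) = 23.3472; S(1,+0) = 24.1700; S(1,+1) = 25.0218
  k=2: S(2,-2) = 22.5525; S(2,-1) = 23.3472; S(2,+0) = 24.1700; S(2,+1) = 25.0218; S(2,+2) = 25.9036
  k=3: S(3,-3) = 21.7847; S(3,-2) = 22.5525; S(3,-1) = 23.3472; S(3,+0) = 24.1700; S(3,+1) = 25.0218; S(3,+2) = 25.9036; S(3,+3) = 26.8164
Terminal payoffs V(N, j) = max(S_T - K, 0):
  V(3,-3) = 0.000000; V(3,-2) = 0.000000; V(3,-1) = 0.000000; V(3,+0) = 0.080000; V(3,+1) = 0.931771; V(3,+2) = 1.813559; V(3,+3) = 2.726422
Backward induction: V(k, j) = exp(-r*dt) * [p_u * V(k+1, j+1) + p_m * V(k+1, j) + p_d * V(k+1, j-1)]
  V(2,-2) = exp(-r*dt) * [p_u*0.000000 + p_m*0.000000 + p_d*0.000000] = 0.000000
  V(2,-1) = exp(-r*dt) * [p_u*0.080000 + p_m*0.000000 + p_d*0.000000] = 0.014780
  V(2,+0) = exp(-r*dt) * [p_u*0.931771 + p_m*0.080000 + p_d*0.000000] = 0.225403
  V(2,+1) = exp(-r*dt) * [p_u*1.813559 + p_m*0.931771 + p_d*0.080000] = 0.967176
  V(2,+2) = exp(-r*dt) * [p_u*2.726422 + p_m*1.813559 + p_d*0.931771] = 1.848964
  V(1,-1) = exp(-r*dt) * [p_u*0.225403 + p_m*0.014780 + p_d*0.000000] = 0.051483
  V(1,+0) = exp(-r*dt) * [p_u*0.967176 + p_m*0.225403 + p_d*0.014780] = 0.330926
  V(1,+1) = exp(-r*dt) * [p_u*1.848964 + p_m*0.967176 + p_d*0.225403] = 1.018819
  V(0,+0) = exp(-r*dt) * [p_u*1.018819 + p_m*0.330926 + p_d*0.051483] = 0.416148


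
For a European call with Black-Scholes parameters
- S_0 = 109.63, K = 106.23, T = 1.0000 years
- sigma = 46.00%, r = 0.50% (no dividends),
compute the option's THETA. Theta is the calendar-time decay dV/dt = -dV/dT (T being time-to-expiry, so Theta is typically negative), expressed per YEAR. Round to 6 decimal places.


d1 = 0.3093576193; d2 = -0.1506423807
phi(d1) = 0.3803020013; exp(-qT) = 1.0000000000; exp(-rT) = 0.9950124792
Theta = -S*exp(-qT)*phi(d1)*sigma/(2*sqrt(T)) - r*K*exp(-rT)*N(d2) + q*S*exp(-qT)*N(d1)
N(d1) = 0.6214752475; N(d2) = 0.4401289140; sqrt(T) = 1.0000000000
Term 1 = -109.6300 * 1.0000000000 * 0.3803020013 * 0.4600 / (2 * 1.0000000000) = -9.5892769326
Term 2 = -0.0050 * 106.2300 * 0.9950124792 * 0.4401289140 = -0.2326085176
Term 3 = 0 (no dividend yield, q = 0)
Theta = -9.5892769326 + (-0.2326085176) + (0.0000000000) = -9.821885

Answer: Theta = -9.821885


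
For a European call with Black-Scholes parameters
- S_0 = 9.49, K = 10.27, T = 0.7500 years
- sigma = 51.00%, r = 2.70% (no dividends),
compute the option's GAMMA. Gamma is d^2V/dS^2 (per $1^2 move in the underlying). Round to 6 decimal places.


Answer: Gamma = 0.094813

Derivation:
d1 = 0.0878457423; d2 = -0.3538272136
phi(d1) = 0.3974059525; exp(-qT) = 1.0000000000; exp(-rT) = 0.9799536543
Gamma = exp(-qT) * phi(d1) / (S * sigma * sqrt(T)) = 1.0000000000 * 0.3974059525 / (9.4900 * 0.5100 * 0.8660254038) = 0.094813


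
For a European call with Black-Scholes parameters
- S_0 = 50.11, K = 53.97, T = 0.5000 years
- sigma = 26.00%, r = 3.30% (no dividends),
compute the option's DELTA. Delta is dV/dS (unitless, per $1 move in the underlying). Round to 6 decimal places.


d1 = -0.2219648853; d2 = -0.4058126485
phi(d1) = 0.3892347144; exp(-qT) = 1.0000000000; exp(-rT) = 0.9836353794
N(d1) = 0.4121706095
Delta = exp(-qT) * N(d1) = 1.0000000000 * 0.4121706095 = 0.412171

Answer: Delta = 0.412171


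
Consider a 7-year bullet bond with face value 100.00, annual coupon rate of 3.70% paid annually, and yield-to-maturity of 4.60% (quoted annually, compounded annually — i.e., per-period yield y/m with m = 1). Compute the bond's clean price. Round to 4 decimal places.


Coupon per period c = face * coupon_rate / m = 3.700000
Periods per year m = 1; per-period yield y/m = 0.046000
Number of cashflows N = 7
Cashflows (t years, CF_t, discount factor 1/(1+y/m)^(m*t), PV):
  t = 1.0000: CF_t = 3.700000, DF = 0.956023, PV = 3.537285
  t = 2.0000: CF_t = 3.700000, DF = 0.913980, PV = 3.381726
  t = 3.0000: CF_t = 3.700000, DF = 0.873786, PV = 3.233007
  t = 4.0000: CF_t = 3.700000, DF = 0.835359, PV = 3.090829
  t = 5.0000: CF_t = 3.700000, DF = 0.798623, PV = 2.954903
  t = 6.0000: CF_t = 3.700000, DF = 0.763501, PV = 2.824956
  t = 7.0000: CF_t = 103.700000, DF = 0.729925, PV = 75.693217
Price P = sum_t PV_t = 94.715923

Answer: Price = 94.7159


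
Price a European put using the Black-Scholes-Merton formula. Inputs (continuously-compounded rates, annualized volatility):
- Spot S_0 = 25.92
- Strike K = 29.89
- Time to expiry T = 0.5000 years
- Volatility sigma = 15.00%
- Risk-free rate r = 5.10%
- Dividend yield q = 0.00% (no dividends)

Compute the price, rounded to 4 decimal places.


Answer: Price = 3.4160

Derivation:
d1 = (ln(S/K) + (r - q + 0.5*sigma^2) * T) / (sigma * sqrt(T)) = -1.05013941
d2 = d1 - sigma * sqrt(T) = -1.15620543
exp(-rT) = 0.97482238; exp(-qT) = 1.00000000
P = K * exp(-rT) * N(-d2) - S_0 * exp(-qT) * N(-d1)
N(-d1) = 0.85317299; N(-d2) = 0.87620143
P = 29.8900 * 0.97482238 * 0.87620143 - 25.9200 * 1.00000000 * 0.85317299 = 3.4160


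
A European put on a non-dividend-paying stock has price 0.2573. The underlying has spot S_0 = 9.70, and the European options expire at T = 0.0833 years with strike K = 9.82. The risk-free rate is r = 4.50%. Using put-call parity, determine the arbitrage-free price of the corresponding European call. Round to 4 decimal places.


Put-call parity: C - P = S_0 * exp(-qT) - K * exp(-rT).
S_0 * exp(-qT) = 9.7000 * 1.00000000 = 9.70000000
K * exp(-rT) = 9.8200 * 0.99625852 = 9.78325864
C = P + S*exp(-qT) - K*exp(-rT)
C = 0.2573 + 9.70000000 - 9.78325864 = 0.1740

Answer: Call price = 0.1740


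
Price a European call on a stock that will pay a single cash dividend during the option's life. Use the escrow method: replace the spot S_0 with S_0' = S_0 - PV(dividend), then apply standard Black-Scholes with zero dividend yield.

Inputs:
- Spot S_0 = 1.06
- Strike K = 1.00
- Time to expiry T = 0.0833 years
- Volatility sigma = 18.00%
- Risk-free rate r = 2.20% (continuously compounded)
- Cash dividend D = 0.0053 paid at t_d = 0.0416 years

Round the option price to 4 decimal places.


Answer: Price = 0.0605

Derivation:
PV(D) = D * exp(-r * t_d) = 0.0053 * 0.99908522 = 0.00529515
S_0' = S_0 - PV(D) = 1.0600 - 0.00529515 = 1.05470485
d1 = (ln(S_0'/K) + (r + sigma^2/2)*T) / (sigma*sqrt(T)) = 1.08646380
d2 = d1 - sigma*sqrt(T) = 1.03451267
exp(-rT) = 0.99816908
N(d1) = 0.86136308; N(d2) = 0.84955172
C = S_0' * N(d1) - K * exp(-rT) * N(d2) = 1.05470485 * 0.86136308 - 1.0000 * 0.99816908 * 0.84955172 = 0.0605


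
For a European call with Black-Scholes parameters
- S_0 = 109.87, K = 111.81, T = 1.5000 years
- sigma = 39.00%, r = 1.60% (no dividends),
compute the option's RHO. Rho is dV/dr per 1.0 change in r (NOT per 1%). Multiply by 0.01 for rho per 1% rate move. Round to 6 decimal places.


Answer: Rho = 67.280283

Derivation:
d1 = 0.2524269243; d2 = -0.2252235756
phi(d1) = 0.3864324464; exp(-qT) = 1.0000000000; exp(-rT) = 0.9762857098
N(d2) = 0.4109026750
Rho = K*T*exp(-rT)*N(d2) = 111.8100 * 1.5000 * 0.9762857098 * 0.4109026750 = 67.280283


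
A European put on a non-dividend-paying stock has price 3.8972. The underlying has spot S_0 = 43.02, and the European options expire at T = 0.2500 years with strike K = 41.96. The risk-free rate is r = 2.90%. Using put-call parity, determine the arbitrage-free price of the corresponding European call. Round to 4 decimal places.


Answer: Call price = 5.2603

Derivation:
Put-call parity: C - P = S_0 * exp(-qT) - K * exp(-rT).
S_0 * exp(-qT) = 43.0200 * 1.00000000 = 43.02000000
K * exp(-rT) = 41.9600 * 0.99277622 = 41.65689010
C = P + S*exp(-qT) - K*exp(-rT)
C = 3.8972 + 43.02000000 - 41.65689010 = 5.2603


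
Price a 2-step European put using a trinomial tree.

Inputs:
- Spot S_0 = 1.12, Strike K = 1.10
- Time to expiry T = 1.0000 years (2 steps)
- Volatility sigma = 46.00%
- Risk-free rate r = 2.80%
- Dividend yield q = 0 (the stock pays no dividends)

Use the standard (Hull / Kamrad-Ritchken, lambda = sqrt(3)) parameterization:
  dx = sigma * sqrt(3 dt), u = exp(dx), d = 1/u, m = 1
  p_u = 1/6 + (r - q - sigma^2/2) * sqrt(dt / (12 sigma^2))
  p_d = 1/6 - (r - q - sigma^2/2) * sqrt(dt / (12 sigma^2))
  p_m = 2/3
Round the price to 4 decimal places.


dt = T/N = 0.500000; dx = sigma*sqrt(3*dt) = 0.563383
u = exp(dx) = 1.756604; d = 1/u = 0.569280
p_u = 0.132143, p_m = 0.666667, p_d = 0.201190
Discount per step: exp(-r*dt) = 0.986098
Stock lattice S(k, j) with j the centered position index:
  k=0: S(0,+0) = 1.1200
  k=1: S(1,-1) = 0.6376; S(1,+0) = 1.1200; S(1,+1) = 1.9674
  k=2: S(2,-2) = 0.3630; S(2,-1) = 0.6376; S(2,+0) = 1.1200; S(2,+1) = 1.9674; S(2,+2) = 3.4559
Terminal payoffs V(N, j) = max(K - S_T, 0):
  V(2,-2) = 0.737031; V(2,-1) = 0.462406; V(2,+0) = 0.000000; V(2,+1) = 0.000000; V(2,+2) = 0.000000
Backward induction: V(k, j) = exp(-r*dt) * [p_u * V(k+1, j+1) + p_m * V(k+1, j) + p_d * V(k+1, j-1)]
  V(1,-1) = exp(-r*dt) * [p_u*0.000000 + p_m*0.462406 + p_d*0.737031] = 0.450207
  V(1,+0) = exp(-r*dt) * [p_u*0.000000 + p_m*0.000000 + p_d*0.462406] = 0.091738
  V(1,+1) = exp(-r*dt) * [p_u*0.000000 + p_m*0.000000 + p_d*0.000000] = 0.000000
  V(0,+0) = exp(-r*dt) * [p_u*0.000000 + p_m*0.091738 + p_d*0.450207] = 0.149627

Answer: Price = V(0,0) = 0.1496


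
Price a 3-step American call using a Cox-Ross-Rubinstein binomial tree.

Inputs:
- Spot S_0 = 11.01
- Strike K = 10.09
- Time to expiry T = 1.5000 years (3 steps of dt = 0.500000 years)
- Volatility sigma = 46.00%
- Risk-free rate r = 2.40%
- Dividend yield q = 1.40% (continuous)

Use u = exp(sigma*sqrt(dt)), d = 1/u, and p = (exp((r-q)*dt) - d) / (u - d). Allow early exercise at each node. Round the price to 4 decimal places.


Answer: Price = V(0,0) = 2.9981

Derivation:
dt = T/N = 0.500000
u = exp(sigma*sqrt(dt)) = 1.384403; d = 1/u = 0.722333
p = (exp((r-q)*dt) - d) / (u - d) = 0.426963
Discount per step: exp(-r*dt) = 0.988072
Stock lattice S(k, i) with i counting down-moves:
  k=0: S(0,0) = 11.0100
  k=1: S(1,0) = 15.2423; S(1,1) = 7.9529
  k=2: S(2,0) = 21.1015; S(2,1) = 11.0100; S(2,2) = 5.7446
  k=3: S(3,0) = 29.2129; S(3,1) = 15.2423; S(3,2) = 7.9529; S(3,3) = 4.1495
Terminal payoffs V(N, i) = max(S_T - K, 0):
  V(3,0) = 19.122927; V(3,1) = 5.152279; V(3,2) = 0.000000; V(3,3) = 0.000000
Backward induction: V(k, i) = exp(-r*dt) * [p * V(k+1, i) + (1-p) * V(k+1, i+1)]; then take max(V_cont, immediate exercise) for American.
  V(2,0) = exp(-r*dt) * [p*19.122927 + (1-p)*5.152279] = 10.984621; exercise = 11.011459; V(2,0) = max -> 11.011459
  V(2,1) = exp(-r*dt) * [p*5.152279 + (1-p)*0.000000] = 2.173593; exercise = 0.920000; V(2,1) = max -> 2.173593
  V(2,2) = exp(-r*dt) * [p*0.000000 + (1-p)*0.000000] = 0.000000; exercise = 0.000000; V(2,2) = max -> 0.000000
  V(1,0) = exp(-r*dt) * [p*11.011459 + (1-p)*2.173593] = 5.876098; exercise = 5.152279; V(1,0) = max -> 5.876098
  V(1,1) = exp(-r*dt) * [p*2.173593 + (1-p)*0.000000] = 0.916974; exercise = 0.000000; V(1,1) = max -> 0.916974
  V(0,0) = exp(-r*dt) * [p*5.876098 + (1-p)*0.916974] = 2.998143; exercise = 0.920000; V(0,0) = max -> 2.998143


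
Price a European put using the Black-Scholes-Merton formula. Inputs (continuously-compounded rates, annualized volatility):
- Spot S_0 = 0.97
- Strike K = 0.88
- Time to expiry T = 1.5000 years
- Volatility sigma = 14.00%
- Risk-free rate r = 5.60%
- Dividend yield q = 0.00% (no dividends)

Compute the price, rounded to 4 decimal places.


d1 = (ln(S/K) + (r - q + 0.5*sigma^2) * T) / (sigma * sqrt(T)) = 1.14352775
d2 = d1 - sigma * sqrt(T) = 0.97206346
exp(-rT) = 0.91943126; exp(-qT) = 1.00000000
P = K * exp(-rT) * N(-d2) - S_0 * exp(-qT) * N(-d1)
N(-d1) = 0.12640977; N(-d2) = 0.16550949
P = 0.8800 * 0.91943126 * 0.16550949 - 0.9700 * 1.00000000 * 0.12640977 = 0.0113

Answer: Price = 0.0113
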